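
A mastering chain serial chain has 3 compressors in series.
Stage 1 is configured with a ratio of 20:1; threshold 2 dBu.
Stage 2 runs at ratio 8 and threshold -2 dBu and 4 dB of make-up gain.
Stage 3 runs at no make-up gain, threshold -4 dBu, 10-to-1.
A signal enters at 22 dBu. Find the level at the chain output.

-3.3375 dBu

Stage 1: 22 dBu is 20 dB over 2 dBu; at 20:1 that becomes 1 dB over, giving 3 dBu.
Stage 2: overshoot 5 dB → 5/8 = 0.625 dB → -1.375 dBu; +4 dB make-up → 2.625 dBu.
Stage 3: 2.625 dBu is 6.625 dB over -4 dBu; at 10:1 that becomes 0.6625 dB over, giving -3.3375 dBu.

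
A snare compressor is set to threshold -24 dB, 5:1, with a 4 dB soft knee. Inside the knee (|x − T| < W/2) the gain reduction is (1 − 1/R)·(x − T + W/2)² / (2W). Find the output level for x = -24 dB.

x − T + W/2 = -24 − (-24) + 2 = 2.
GR = (1 − 1/5) × 2² / 8 = 0.8 × 4 / 8 = 0.4 dB.
Output = -24 − 0.4 = -24.4 dB.

-24.4 dB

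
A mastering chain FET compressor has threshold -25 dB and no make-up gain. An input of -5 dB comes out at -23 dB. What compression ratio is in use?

Input overshoot = -5 − (-25) = 20 dB; output overshoot = -23 − (-25) = 2 dB.
Ratio = 20 / 2 = 10.

10:1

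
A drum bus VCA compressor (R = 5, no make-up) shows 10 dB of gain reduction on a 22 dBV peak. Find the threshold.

Gain reduction = 22 − 12 = 10 dB; output overshoot = GR / (R − 1) = 10 / 4 = 2.5 dB.
Threshold = output − output overshoot = 12 − 2.5 = 9.5 dBV.

9.5 dBV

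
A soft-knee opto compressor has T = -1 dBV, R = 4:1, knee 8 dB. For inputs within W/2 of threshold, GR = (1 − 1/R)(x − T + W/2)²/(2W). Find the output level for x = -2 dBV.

-2.421875 dBV

x − T + W/2 = -2 − (-1) + 4 = 3.
GR = (1 − 1/4) × 3² / 16 = 0.75 × 9 / 16 = 0.421875 dB.
Output = -2 − 0.421875 = -2.421875 dBV.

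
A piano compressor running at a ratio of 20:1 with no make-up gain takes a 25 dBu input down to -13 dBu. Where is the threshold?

Gain reduction = 25 − (-13) = 38 dB; output overshoot = GR / (R − 1) = 38 / 19 = 2 dB.
Threshold = output − output overshoot = -13 − 2 = -15 dBu.

-15 dBu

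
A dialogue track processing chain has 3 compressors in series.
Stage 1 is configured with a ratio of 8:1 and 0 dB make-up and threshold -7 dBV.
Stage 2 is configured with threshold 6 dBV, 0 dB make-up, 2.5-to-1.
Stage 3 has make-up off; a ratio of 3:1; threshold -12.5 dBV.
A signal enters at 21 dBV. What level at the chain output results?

-9.5 dBV

Stage 1: overshoot 28 dB → 28/8 = 3.5 dB → -3.5 dBV.
Stage 2: -3.5 dBV is at or below the 6 dBV threshold — no compression; output -3.5 dBV.
Stage 3: -3.5 dBV is 9 dB over -12.5 dBV; at 3:1 that becomes 3 dB over, giving -9.5 dBV.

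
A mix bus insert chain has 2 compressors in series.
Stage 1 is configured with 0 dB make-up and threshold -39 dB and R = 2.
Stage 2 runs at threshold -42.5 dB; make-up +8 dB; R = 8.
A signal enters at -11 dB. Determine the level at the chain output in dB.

-32.3125 dB

Stage 1: overshoot 28 dB → 28/2 = 14 dB → -25 dB.
Stage 2: 17.5 dB above -42.5 dB, reduced 8:1 to 2.1875 dB above → -40.3125 dB; +8 dB make-up → -32.3125 dB.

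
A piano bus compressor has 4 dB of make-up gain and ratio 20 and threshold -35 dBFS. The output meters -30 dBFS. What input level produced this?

Remove make-up: -30 − 4 = -34 dBFS.
The compressed level sits -34 − (-35) = 1 dB over threshold.
Input overshoot = R × output overshoot = 20 dB → input = -35 + 20 = -15 dBFS.

-15 dBFS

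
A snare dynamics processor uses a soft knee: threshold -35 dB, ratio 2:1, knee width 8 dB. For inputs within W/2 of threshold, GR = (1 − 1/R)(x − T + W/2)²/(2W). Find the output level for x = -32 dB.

-33.53125 dB

x − T + W/2 = -32 − (-35) + 4 = 7.
GR = (1 − 1/2) × 7² / 16 = 0.5 × 49 / 16 = 1.53125 dB.
Output = -32 − 1.53125 = -33.53125 dB.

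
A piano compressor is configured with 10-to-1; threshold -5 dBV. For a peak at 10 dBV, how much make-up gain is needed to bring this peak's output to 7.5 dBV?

11 dB

Without make-up, output = threshold + overshoot/10 = -5 + 1.5 = -3.5 dBV.
Gap to target: 11 dB.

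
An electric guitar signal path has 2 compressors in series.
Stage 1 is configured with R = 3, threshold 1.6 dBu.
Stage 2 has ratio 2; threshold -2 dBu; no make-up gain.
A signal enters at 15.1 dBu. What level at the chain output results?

2.05 dBu

Stage 1: 15.1 dBu is 13.5 dB over 1.6 dBu; at 3:1 that becomes 4.5 dB over, giving 6.1 dBu.
Stage 2: 8.1 dB above -2 dBu, reduced 2:1 to 4.05 dB above → 2.05 dBu.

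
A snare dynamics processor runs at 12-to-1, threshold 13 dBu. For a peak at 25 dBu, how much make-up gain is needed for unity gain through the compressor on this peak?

11 dB

Overshoot 12 dB → 12/12 = 1 dB after compression, so the compressed level is 13 + 1 = 14 dBu.
Make-up = target − compressed = 25 − 14 = 11 dB.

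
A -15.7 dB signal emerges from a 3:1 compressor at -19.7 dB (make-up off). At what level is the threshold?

Gain reduction = -15.7 − (-19.7) = 4 dB; output overshoot = GR / (R − 1) = 4 / 2 = 2 dB.
Threshold = output − output overshoot = -19.7 − 2 = -21.7 dB.

-21.7 dB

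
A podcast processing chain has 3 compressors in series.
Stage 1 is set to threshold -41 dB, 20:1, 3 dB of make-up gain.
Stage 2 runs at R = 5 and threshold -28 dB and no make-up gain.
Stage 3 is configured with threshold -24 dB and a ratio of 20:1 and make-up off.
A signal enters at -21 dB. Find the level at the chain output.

-37 dB

Stage 1: 20 dB above -41 dB, reduced 20:1 to 1 dB above → -40 dB; +3 dB make-up → -37 dB.
Stage 2: -37 dB ≤ -28 dB, so stage 2 doesn't engage; output -37 dB.
Stage 3: -37 dB ≤ -24 dB, so stage 3 doesn't engage; output -37 dB.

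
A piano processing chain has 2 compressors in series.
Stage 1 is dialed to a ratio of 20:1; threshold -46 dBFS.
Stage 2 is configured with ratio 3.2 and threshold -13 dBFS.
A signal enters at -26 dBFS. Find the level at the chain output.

-45 dBFS

Stage 1: overshoot 20 dB → 20/20 = 1 dB → -45 dBFS.
Stage 2: below threshold (-45 ≤ -13); passes unchanged; output -45 dBFS.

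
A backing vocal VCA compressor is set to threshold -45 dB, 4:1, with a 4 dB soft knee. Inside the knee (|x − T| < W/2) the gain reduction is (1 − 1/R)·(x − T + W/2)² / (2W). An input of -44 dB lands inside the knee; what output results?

-44.84375 dB

x − T + W/2 = -44 − (-45) + 2 = 3.
GR = (1 − 1/4) × 3² / 8 = 0.75 × 9 / 8 = 0.84375 dB.
Output = -44 − 0.84375 = -44.84375 dB.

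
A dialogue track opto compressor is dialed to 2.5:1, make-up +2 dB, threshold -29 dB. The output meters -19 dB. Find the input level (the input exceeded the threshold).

Stripping the +2 dB make-up gives -21 dB at the gain stage.
That's 8 dB above the -29 dB threshold.
Before 2.5:1 compression the overshoot was 8 × 2.5 = 20 dB, so input = -29 + 20 = -9 dB.

-9 dB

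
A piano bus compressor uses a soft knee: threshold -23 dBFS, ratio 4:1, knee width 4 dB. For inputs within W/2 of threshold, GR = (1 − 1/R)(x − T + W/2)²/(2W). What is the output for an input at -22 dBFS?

x − T + W/2 = -22 − (-23) + 2 = 3.
GR = (1 − 1/4) × 3² / 8 = 0.75 × 9 / 8 = 0.84375 dB.
Output = -22 − 0.84375 = -22.84375 dBFS.

-22.84375 dBFS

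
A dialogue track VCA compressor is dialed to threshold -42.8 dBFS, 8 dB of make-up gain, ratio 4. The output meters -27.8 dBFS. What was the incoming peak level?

-14.8 dBFS

Remove make-up: -27.8 − 8 = -35.8 dBFS.
That's 7 dB above the -42.8 dBFS threshold.
Input overshoot = R × output overshoot = 28 dB → input = -42.8 + 28 = -14.8 dBFS.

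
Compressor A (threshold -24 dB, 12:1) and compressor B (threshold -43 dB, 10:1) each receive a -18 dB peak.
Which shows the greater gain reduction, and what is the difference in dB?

A: GR = 6 − 6/12 = 5.5 dB.
B: GR = 25 − 25/10 = 22.5 dB.
Difference: 17 dB in favour of B.

B, by 17 dB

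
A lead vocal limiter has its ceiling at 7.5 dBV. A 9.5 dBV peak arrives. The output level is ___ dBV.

7.5 dBV

The limiter clamps the peak to its 7.5 dBV ceiling.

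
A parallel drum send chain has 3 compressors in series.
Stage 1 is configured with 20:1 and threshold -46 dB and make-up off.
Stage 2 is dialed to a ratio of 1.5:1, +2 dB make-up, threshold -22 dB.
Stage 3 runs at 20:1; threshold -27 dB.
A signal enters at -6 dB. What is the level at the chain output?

-42 dB

Stage 1: overshoot 40 dB → 40/20 = 2 dB → -44 dB.
Stage 2: -44 dB is at or below the -22 dB threshold — no compression; make-up brings it to -42 dB.
Stage 3: -42 dB is at or below the -27 dB threshold — no compression; output -42 dB.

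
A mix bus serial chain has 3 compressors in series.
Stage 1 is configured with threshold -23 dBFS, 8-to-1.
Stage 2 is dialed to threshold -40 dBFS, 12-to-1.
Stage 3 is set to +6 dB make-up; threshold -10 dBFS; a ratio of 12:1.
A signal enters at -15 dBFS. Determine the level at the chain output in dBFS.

-32.5 dBFS

Stage 1: overshoot 8 dB → 8/8 = 1 dB → -22 dBFS.
Stage 2: 18 dB above -40 dBFS, reduced 12:1 to 1.5 dB above → -38.5 dBFS.
Stage 3: below threshold (-38.5 ≤ -10); passes unchanged; make-up brings it to -32.5 dBFS.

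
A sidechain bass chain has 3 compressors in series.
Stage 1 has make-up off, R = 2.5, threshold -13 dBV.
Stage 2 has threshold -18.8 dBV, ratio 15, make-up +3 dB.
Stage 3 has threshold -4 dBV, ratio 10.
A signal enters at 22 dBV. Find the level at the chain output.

Stage 1: overshoot 35 dB → 35/2.5 = 14 dB → 1 dBV.
Stage 2: overshoot 19.8 dB → 19.8/15 = 1.32 dB → -17.48 dBV; +3 dB make-up → -14.48 dBV.
Stage 3: -14.48 dBV ≤ -4 dBV, so stage 3 doesn't engage; output -14.48 dBV.

-14.48 dBV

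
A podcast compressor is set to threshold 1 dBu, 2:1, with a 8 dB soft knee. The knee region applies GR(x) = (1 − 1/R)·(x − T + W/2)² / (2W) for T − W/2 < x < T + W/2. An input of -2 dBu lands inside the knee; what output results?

-2.03125 dBu

x − T + W/2 = -2 − 1 + 4 = 1.
GR = (1 − 1/2) × 1² / 16 = 0.5 × 1 / 16 = 0.03125 dB.
Output = -2 − 0.03125 = -2.03125 dBu.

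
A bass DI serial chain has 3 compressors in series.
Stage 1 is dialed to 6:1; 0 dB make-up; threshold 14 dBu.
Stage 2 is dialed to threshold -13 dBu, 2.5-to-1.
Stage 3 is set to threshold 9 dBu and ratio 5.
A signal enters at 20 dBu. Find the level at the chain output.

Stage 1: 20 dBu is 6 dB over 14 dBu; at 6:1 that becomes 1 dB over, giving 15 dBu.
Stage 2: overshoot 28 dB → 28/2.5 = 11.2 dB → -1.8 dBu.
Stage 3: -1.8 dBu is at or below the 9 dBu threshold — no compression; output -1.8 dBu.

-1.8 dBu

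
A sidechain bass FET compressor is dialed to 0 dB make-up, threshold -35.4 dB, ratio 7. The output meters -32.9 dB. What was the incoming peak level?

-17.9 dB

Post-compression overshoot = -32.9 − (-35.4) = 2.5 dB.
Input overshoot = R × output overshoot = 17.5 dB → input = -35.4 + 17.5 = -17.9 dB.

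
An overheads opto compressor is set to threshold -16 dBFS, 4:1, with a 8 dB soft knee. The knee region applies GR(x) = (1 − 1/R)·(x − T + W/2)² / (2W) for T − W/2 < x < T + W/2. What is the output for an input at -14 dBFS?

x − T + W/2 = -14 − (-16) + 4 = 6.
GR = (1 − 1/4) × 6² / 16 = 0.75 × 36 / 16 = 1.6875 dB.
Output = -14 − 1.6875 = -15.6875 dBFS.

-15.6875 dBFS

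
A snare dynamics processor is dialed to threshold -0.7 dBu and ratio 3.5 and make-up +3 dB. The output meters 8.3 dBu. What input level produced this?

Remove make-up: 8.3 − 3 = 5.3 dBu.
The compressed level sits 5.3 − (-0.7) = 6 dB over threshold.
Before 3.5:1 compression the overshoot was 6 × 3.5 = 21 dB, so input = -0.7 + 21 = 20.3 dBu.

20.3 dBu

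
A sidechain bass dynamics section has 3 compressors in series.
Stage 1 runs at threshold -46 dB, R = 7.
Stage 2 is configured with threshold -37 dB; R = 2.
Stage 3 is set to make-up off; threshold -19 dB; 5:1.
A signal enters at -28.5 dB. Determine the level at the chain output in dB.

Stage 1: overshoot 17.5 dB → 17.5/7 = 2.5 dB → -43.5 dB.
Stage 2: below threshold (-43.5 ≤ -37); passes unchanged; output -43.5 dB.
Stage 3: -43.5 dB is at or below the -19 dB threshold — no compression; output -43.5 dB.

-43.5 dB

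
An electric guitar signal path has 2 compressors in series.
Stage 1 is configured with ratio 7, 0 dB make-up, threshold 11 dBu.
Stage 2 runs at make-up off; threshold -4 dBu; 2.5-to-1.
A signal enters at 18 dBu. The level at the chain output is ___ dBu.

2.4 dBu

Stage 1: overshoot 7 dB → 7/7 = 1 dB → 12 dBu.
Stage 2: 16 dB above -4 dBu, reduced 2.5:1 to 6.4 dB above → 2.4 dBu.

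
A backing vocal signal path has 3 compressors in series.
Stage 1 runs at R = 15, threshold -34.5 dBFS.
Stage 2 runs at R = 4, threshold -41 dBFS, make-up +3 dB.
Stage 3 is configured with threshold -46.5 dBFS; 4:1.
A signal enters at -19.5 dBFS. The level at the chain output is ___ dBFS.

Stage 1: -19.5 dBFS is 15 dB over -34.5 dBFS; at 15:1 that becomes 1 dB over, giving -33.5 dBFS.
Stage 2: overshoot 7.5 dB → 7.5/4 = 1.875 dB → -39.125 dBFS; +3 dB make-up → -36.125 dBFS.
Stage 3: 10.375 dB above -46.5 dBFS, reduced 4:1 to 2.59375 dB above → -43.90625 dBFS.

-43.90625 dBFS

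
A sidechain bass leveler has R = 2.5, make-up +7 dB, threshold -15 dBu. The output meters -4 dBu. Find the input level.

-5 dBu

Remove make-up: -4 − 7 = -11 dBu.
Post-compression overshoot = -11 − (-15) = 4 dB.
Before 2.5:1 compression the overshoot was 4 × 2.5 = 10 dB, so input = -15 + 10 = -5 dBu.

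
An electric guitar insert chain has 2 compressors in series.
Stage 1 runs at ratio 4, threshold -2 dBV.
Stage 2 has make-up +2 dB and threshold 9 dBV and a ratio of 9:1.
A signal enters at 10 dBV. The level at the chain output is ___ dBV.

Stage 1: 10 dBV is 12 dB over -2 dBV; at 4:1 that becomes 3 dB over, giving 1 dBV.
Stage 2: below threshold (1 ≤ 9); passes unchanged; make-up brings it to 3 dBV.

3 dBV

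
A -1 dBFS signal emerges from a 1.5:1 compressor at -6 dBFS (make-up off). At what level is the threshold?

-16 dBFS

Input is 15 dB above T (since output overshoot × R = input overshoot: (-6 − T)·1.5 = -1 − T gives T = -16 dBFS).
Check: -16 + (-1 − (-16))/1.5 = -16 + 10 = -6 dBFS. ✓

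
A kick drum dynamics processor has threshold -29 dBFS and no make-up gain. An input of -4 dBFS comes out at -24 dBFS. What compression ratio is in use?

5:1

Input overshoot = -4 − (-29) = 25 dB; output overshoot = -24 − (-29) = 5 dB.
Ratio = 25 / 5 = 5.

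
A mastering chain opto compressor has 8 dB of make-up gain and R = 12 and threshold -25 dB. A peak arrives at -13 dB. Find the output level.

-16 dB

The input is 12 dB above the -25 dB threshold.
12:1 compression reduces that to 12/12 = 1 dB over.
Output = -25 + 1 = -24 dB; make-up adds 8 dB, giving -16 dB.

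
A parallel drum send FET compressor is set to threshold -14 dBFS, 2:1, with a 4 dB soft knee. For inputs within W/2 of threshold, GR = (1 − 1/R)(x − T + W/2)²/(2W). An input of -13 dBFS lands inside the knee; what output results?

-13.5625 dBFS

x − T + W/2 = -13 − (-14) + 2 = 3.
GR = (1 − 1/2) × 3² / 8 = 0.5 × 9 / 8 = 0.5625 dB.
Output = -13 − 0.5625 = -13.5625 dBFS.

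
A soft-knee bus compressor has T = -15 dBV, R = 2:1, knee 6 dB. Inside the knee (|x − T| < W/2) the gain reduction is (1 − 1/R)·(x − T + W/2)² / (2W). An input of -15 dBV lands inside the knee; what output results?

x − T + W/2 = -15 − (-15) + 3 = 3.
GR = (1 − 1/2) × 3² / 12 = 0.5 × 9 / 12 = 0.375 dB.
Output = -15 − 0.375 = -15.375 dBV.

-15.375 dBV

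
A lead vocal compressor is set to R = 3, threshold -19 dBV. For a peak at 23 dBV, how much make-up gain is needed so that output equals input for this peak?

Overshoot 42 dB → 42/3 = 14 dB after compression, so the compressed level is -19 + 14 = -5 dBV.
Make-up = target − compressed = 23 − (-5) = 28 dB.

28 dB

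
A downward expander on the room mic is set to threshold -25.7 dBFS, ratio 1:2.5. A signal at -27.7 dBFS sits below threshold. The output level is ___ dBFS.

-30.7 dBFS

The input is 2 dB below the -25.7 dBFS threshold.
A 1:2.5 expander multiplies undershoot by 2.5: 2 × 2.5 = 5 dB below threshold.
Output = -25.7 − 5 = -30.7 dBFS.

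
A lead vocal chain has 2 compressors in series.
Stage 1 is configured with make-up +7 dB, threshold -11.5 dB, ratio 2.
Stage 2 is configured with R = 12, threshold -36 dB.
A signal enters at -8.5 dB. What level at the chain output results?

Stage 1: -8.5 dB is 3 dB over -11.5 dB; at 2:1 that becomes 1.5 dB over, giving -10 dB; +7 dB make-up → -3 dB.
Stage 2: 33 dB above -36 dB, reduced 12:1 to 2.75 dB above → -33.25 dB.

-33.25 dB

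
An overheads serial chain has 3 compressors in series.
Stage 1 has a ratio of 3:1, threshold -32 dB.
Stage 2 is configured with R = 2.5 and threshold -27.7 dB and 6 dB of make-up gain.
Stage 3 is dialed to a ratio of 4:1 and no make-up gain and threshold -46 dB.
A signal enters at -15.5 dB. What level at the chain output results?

Stage 1: 16.5 dB above -32 dB, reduced 3:1 to 5.5 dB above → -26.5 dB.
Stage 2: -26.5 dB is 1.2 dB over -27.7 dB; at 2.5:1 that becomes 0.48 dB over, giving -27.22 dB; +6 dB make-up → -21.22 dB.
Stage 3: 24.78 dB above -46 dB, reduced 4:1 to 6.195 dB above → -39.805 dB.

-39.805 dB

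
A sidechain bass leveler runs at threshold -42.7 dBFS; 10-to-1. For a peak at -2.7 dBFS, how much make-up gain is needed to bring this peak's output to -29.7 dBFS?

Overshoot 40 dB → 40/10 = 4 dB after compression, so the compressed level is -42.7 + 4 = -38.7 dBFS.
Make-up = target − compressed = -29.7 − (-38.7) = 9 dB.

9 dB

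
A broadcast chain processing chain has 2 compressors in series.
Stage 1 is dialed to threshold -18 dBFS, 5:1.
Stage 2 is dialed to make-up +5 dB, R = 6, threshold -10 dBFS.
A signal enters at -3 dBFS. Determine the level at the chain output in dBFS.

-10 dBFS

Stage 1: 15 dB above -18 dBFS, reduced 5:1 to 3 dB above → -15 dBFS.
Stage 2: -15 dBFS is at or below the -10 dBFS threshold — no compression; make-up brings it to -10 dBFS.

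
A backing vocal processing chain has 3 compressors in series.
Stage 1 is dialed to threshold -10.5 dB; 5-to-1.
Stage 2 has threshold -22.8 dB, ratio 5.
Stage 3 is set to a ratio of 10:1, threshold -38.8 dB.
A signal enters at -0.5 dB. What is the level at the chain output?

Stage 1: 10 dB above -10.5 dB, reduced 5:1 to 2 dB above → -8.5 dB.
Stage 2: -8.5 dB is 14.3 dB over -22.8 dB; at 5:1 that becomes 2.86 dB over, giving -19.94 dB.
Stage 3: -19.94 dB is 18.86 dB over -38.8 dB; at 10:1 that becomes 1.886 dB over, giving -36.914 dB.

-36.914 dB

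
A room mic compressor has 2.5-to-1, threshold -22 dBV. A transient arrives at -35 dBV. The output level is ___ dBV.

-35 dBV

-35 dBV is 13 dB below the -22 dBV threshold, so no gain reduction is applied.
Output = input = -35 dBV.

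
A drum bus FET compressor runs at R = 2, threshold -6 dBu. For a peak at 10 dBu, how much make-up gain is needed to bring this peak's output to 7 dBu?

5 dB

Overshoot 16 dB → 16/2 = 8 dB after compression, so the compressed level is -6 + 8 = 2 dBu.
Make-up = target − compressed = 7 − 2 = 5 dB.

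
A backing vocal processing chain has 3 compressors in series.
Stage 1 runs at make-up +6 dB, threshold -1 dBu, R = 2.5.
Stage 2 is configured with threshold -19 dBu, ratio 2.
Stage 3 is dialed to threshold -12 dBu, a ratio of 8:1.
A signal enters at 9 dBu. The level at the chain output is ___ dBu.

Stage 1: 10 dB above -1 dBu, reduced 2.5:1 to 4 dB above → 3 dBu; +6 dB make-up → 9 dBu.
Stage 2: 9 dBu is 28 dB over -19 dBu; at 2:1 that becomes 14 dB over, giving -5 dBu.
Stage 3: -5 dBu is 7 dB over -12 dBu; at 8:1 that becomes 0.875 dB over, giving -11.125 dBu.

-11.125 dBu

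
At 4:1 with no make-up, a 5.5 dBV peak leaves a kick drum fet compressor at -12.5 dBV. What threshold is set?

-18.5 dBV

Gain reduction = 5.5 − (-12.5) = 18 dB; output overshoot = GR / (R − 1) = 18 / 3 = 6 dB.
Threshold = output − output overshoot = -12.5 − 6 = -18.5 dBV.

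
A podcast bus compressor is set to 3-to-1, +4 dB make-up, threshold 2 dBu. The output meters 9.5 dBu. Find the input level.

12.5 dBu

Remove make-up: 9.5 − 4 = 5.5 dBu.
That's 3.5 dB above the 2 dBu threshold.
Input overshoot = R × output overshoot = 10.5 dB → input = 2 + 10.5 = 12.5 dBu.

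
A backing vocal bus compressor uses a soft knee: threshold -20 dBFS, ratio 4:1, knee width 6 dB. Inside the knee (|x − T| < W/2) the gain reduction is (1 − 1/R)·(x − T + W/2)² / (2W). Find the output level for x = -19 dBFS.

x − T + W/2 = -19 − (-20) + 3 = 4.
GR = (1 − 1/4) × 4² / 12 = 0.75 × 16 / 12 = 1 dB.
Output = -19 − 1 = -20 dBFS.

-20 dBFS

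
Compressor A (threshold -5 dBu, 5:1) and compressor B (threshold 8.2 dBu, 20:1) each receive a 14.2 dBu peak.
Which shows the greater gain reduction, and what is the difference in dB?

A: 19.2 dB over, compressed to 3.84 dB over, so 15.36 dB of GR.
B: 6 dB over, compressed to 0.3 dB over, so 5.7 dB of GR.
Difference: 9.66 dB in favour of A.

A, by 9.66 dB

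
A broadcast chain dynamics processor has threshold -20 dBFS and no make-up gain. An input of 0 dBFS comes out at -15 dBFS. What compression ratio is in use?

4:1

Input overshoot = 0 − (-20) = 20 dB; output overshoot = -15 − (-20) = 5 dB.
Ratio = 20 / 5 = 4.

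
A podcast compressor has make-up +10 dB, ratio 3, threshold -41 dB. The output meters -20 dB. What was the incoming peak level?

Stripping the +10 dB make-up gives -30 dB at the gain stage.
That's 11 dB above the -41 dB threshold.
Undo the ratio: input overshoot = 11 × 3 = 33 dB, giving input = -8 dB.

-8 dB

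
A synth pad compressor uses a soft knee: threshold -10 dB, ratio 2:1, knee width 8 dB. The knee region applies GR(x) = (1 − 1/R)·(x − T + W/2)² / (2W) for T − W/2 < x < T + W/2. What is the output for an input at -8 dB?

-9.125 dB

x − T + W/2 = -8 − (-10) + 4 = 6.
GR = (1 − 1/2) × 6² / 16 = 0.5 × 36 / 16 = 1.125 dB.
Output = -8 − 1.125 = -9.125 dB.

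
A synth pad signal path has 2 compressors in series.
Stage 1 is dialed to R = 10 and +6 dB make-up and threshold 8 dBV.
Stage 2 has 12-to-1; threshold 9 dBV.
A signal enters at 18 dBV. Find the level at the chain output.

Stage 1: overshoot 10 dB → 10/10 = 1 dB → 9 dBV; +6 dB make-up → 15 dBV.
Stage 2: 15 dBV is 6 dB over 9 dBV; at 12:1 that becomes 0.5 dB over, giving 9.5 dBV.

9.5 dBV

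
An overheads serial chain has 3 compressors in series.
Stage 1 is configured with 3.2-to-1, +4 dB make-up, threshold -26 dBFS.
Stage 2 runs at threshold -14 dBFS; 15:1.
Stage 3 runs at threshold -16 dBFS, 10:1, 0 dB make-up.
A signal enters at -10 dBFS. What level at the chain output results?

-17 dBFS

Stage 1: overshoot 16 dB → 16/3.2 = 5 dB → -21 dBFS; +4 dB make-up → -17 dBFS.
Stage 2: -17 dBFS ≤ -14 dBFS, so stage 2 doesn't engage; output -17 dBFS.
Stage 3: -17 dBFS is at or below the -16 dBFS threshold — no compression; output -17 dBFS.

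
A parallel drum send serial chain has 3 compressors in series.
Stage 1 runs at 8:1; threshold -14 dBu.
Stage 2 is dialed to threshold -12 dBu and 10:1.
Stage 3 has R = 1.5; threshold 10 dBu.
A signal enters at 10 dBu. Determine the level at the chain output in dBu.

Stage 1: 10 dBu is 24 dB over -14 dBu; at 8:1 that becomes 3 dB over, giving -11 dBu.
Stage 2: 1 dB above -12 dBu, reduced 10:1 to 0.1 dB above → -11.9 dBu.
Stage 3: -11.9 dBu is at or below the 10 dBu threshold — no compression; output -11.9 dBu.

-11.9 dBu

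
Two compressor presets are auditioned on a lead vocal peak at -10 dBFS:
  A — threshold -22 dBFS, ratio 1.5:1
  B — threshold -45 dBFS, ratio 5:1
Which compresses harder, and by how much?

B, by 24 dB

A: GR = 12 − 12/1.5 = 4 dB.
B: GR = 35 − 35/5 = 28 dB.
B reduces 24 dB more.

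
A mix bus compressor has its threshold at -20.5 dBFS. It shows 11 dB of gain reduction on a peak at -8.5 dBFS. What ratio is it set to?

Input overshoot = -8.5 − (-20.5) = 12 dB.
Output overshoot = 12 − 11 = 1 dB.
Ratio = input overshoot / output overshoot = 12 / 1 = 12.

12:1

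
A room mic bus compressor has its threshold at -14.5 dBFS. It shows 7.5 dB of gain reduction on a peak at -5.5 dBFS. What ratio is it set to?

Input overshoot = -5.5 − (-14.5) = 9 dB.
Output overshoot = 9 − 7.5 = 1.5 dB.
Ratio = input overshoot / output overshoot = 9 / 1.5 = 6.

6:1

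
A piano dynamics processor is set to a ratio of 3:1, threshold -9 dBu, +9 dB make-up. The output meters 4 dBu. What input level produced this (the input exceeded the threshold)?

3 dBu

Stripping the +9 dB make-up gives -5 dBu at the gain stage.
The compressed level sits -5 − (-9) = 4 dB over threshold.
Undo the ratio: input overshoot = 4 × 3 = 12 dB, giving input = 3 dBu.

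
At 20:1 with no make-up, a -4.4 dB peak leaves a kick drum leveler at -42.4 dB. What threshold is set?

-44.4 dB

Input is 40 dB above T (since output overshoot × R = input overshoot: (-42.4 − T)·20 = -4.4 − T gives T = -44.4 dB).
Check: -44.4 + (-4.4 − (-44.4))/20 = -44.4 + 2 = -42.4 dB. ✓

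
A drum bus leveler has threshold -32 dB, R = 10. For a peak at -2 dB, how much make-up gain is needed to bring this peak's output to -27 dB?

2 dB

Without make-up, output = threshold + overshoot/10 = -32 + 3 = -29 dB.
Gap to target: 2 dB.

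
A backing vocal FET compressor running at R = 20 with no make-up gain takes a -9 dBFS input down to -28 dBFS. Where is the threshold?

Input is 20 dB above T (since output overshoot × R = input overshoot: (-28 − T)·20 = -9 − T gives T = -29 dBFS).
Check: -29 + (-9 − (-29))/20 = -29 + 1 = -28 dBFS. ✓

-29 dBFS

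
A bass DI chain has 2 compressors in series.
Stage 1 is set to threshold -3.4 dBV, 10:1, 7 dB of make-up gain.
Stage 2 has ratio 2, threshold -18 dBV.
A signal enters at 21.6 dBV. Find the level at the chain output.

Stage 1: overshoot 25 dB → 25/10 = 2.5 dB → -0.9 dBV; +7 dB make-up → 6.1 dBV.
Stage 2: overshoot 24.1 dB → 24.1/2 = 12.05 dB → -5.95 dBV.

-5.95 dBV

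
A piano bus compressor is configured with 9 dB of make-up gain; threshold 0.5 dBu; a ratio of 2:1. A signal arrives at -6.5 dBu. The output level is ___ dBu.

-6.5 dBu is 7 dB below the 0.5 dBu threshold, so no gain reduction is applied.
Make-up gain adds 9 dB: -6.5 + 9 = 2.5 dBu.

2.5 dBu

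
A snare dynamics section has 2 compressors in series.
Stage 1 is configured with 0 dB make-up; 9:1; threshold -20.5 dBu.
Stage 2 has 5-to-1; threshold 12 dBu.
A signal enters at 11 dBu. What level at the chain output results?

-17 dBu

Stage 1: 31.5 dB above -20.5 dBu, reduced 9:1 to 3.5 dB above → -17 dBu.
Stage 2: -17 dBu ≤ 12 dBu, so stage 2 doesn't engage; output -17 dBu.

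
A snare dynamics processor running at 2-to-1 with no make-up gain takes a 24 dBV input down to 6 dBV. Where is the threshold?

-12 dBV

Let T be the threshold. Output overshoot = (input overshoot)/R, so 6 − T = (24 − T)/2.
2·(6 − T) = 24 − T → 1·T = 12 − 24 = -12.
T = -12/1 = -12 dBV.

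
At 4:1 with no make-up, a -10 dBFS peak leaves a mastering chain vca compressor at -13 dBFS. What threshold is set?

Let T be the threshold. Output overshoot = (input overshoot)/R, so -13 − T = (-10 − T)/4.
4·(-13 − T) = -10 − T → 3·T = -52 − (-10) = -42.
T = -42/3 = -14 dBFS.

-14 dBFS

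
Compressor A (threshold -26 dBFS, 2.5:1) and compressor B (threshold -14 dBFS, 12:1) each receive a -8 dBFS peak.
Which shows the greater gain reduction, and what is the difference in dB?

A, by 5.3 dB

A: 18 dB over, compressed to 7.2 dB over, so 10.8 dB of GR.
B: 6 dB over, compressed to 0.5 dB over, so 5.5 dB of GR.
A reduces 5.3 dB more.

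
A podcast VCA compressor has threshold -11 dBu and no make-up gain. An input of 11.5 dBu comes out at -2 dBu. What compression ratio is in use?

Input overshoot = 11.5 − (-11) = 22.5 dB; output overshoot = -2 − (-11) = 9 dB.
Ratio = 22.5 / 9 = 2.5.

2.5:1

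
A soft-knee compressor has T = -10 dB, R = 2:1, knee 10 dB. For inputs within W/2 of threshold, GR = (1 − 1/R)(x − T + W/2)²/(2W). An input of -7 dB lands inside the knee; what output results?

x − T + W/2 = -7 − (-10) + 5 = 8.
GR = (1 − 1/2) × 8² / 20 = 0.5 × 64 / 20 = 1.6 dB.
Output = -7 − 1.6 = -8.6 dB.

-8.6 dB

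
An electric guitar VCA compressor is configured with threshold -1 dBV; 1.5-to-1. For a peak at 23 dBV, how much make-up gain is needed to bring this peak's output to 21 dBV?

Overshoot 24 dB → 24/1.5 = 16 dB after compression, so the compressed level is -1 + 16 = 15 dBV.
Make-up = target − compressed = 21 − 15 = 6 dB.

6 dB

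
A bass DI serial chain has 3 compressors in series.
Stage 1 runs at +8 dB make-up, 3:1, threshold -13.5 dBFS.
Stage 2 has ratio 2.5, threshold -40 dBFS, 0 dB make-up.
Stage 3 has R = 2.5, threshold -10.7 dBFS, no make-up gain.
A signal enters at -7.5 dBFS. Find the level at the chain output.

Stage 1: 6 dB above -13.5 dBFS, reduced 3:1 to 2 dB above → -11.5 dBFS; +8 dB make-up → -3.5 dBFS.
Stage 2: 36.5 dB above -40 dBFS, reduced 2.5:1 to 14.6 dB above → -25.4 dBFS.
Stage 3: -25.4 dBFS is at or below the -10.7 dBFS threshold — no compression; output -25.4 dBFS.

-25.4 dBFS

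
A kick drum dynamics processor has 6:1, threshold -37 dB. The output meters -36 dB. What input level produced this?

Post-compression overshoot = -36 − (-37) = 1 dB.
Before 6:1 compression the overshoot was 1 × 6 = 6 dB, so input = -37 + 6 = -31 dB.

-31 dB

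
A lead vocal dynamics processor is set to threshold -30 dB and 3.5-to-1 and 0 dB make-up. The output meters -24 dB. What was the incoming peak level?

The compressed level sits -24 − (-30) = 6 dB over threshold.
Input overshoot = R × output overshoot = 21 dB → input = -30 + 21 = -9 dB.

-9 dB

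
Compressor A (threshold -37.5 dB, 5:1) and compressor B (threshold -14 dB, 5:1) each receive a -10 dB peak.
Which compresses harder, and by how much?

A: 27.5 dB over, compressed to 5.5 dB over, so 22 dB of GR.
B: 4 dB over, compressed to 0.8 dB over, so 3.2 dB of GR.
A reduces 18.8 dB more.

A, by 18.8 dB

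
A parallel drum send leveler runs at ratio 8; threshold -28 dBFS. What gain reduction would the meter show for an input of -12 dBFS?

14 dB

The signal is 16 dB above threshold.
A 8:1 ratio leaves 2 dB of that excess.
Gain reduction = 16 − 2 = 14 dB.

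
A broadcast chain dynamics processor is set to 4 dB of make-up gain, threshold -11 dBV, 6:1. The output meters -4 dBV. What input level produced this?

7 dBV

Stripping the +4 dB make-up gives -8 dBV at the gain stage.
Post-compression overshoot = -8 − (-11) = 3 dB.
Undo the ratio: input overshoot = 3 × 6 = 18 dB, giving input = 7 dBV.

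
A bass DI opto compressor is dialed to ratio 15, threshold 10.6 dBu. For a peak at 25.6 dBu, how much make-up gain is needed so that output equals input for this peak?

The peak compresses to 10.6 + 15/15 = 11.6 dBu.
To reach 25.6 dBu requires 25.6 − 11.6 = 14 dB of make-up.

14 dB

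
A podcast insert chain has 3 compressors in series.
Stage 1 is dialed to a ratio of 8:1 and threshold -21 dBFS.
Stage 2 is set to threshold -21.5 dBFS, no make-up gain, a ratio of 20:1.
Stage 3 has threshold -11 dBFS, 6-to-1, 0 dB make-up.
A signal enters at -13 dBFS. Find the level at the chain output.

Stage 1: -13 dBFS is 8 dB over -21 dBFS; at 8:1 that becomes 1 dB over, giving -20 dBFS.
Stage 2: overshoot 1.5 dB → 1.5/20 = 0.075 dB → -21.425 dBFS.
Stage 3: -21.425 dBFS is at or below the -11 dBFS threshold — no compression; output -21.425 dBFS.

-21.425 dBFS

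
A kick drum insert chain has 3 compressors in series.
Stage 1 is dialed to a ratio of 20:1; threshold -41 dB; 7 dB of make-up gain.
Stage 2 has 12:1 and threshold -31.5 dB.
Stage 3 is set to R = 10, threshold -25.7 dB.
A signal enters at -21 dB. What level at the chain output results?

Stage 1: overshoot 20 dB → 20/20 = 1 dB → -40 dB; +7 dB make-up → -33 dB.
Stage 2: -33 dB is at or below the -31.5 dB threshold — no compression; output -33 dB.
Stage 3: -33 dB is at or below the -25.7 dB threshold — no compression; output -33 dB.

-33 dB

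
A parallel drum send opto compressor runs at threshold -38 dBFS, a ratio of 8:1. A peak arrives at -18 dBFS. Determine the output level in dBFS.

-35.5 dBFS

The input is 20 dB above the -38 dBFS threshold.
At 8:1 the overshoot is divided by 8, leaving 2.5 dB above threshold.
So the level is -38 + 2.5 = -35.5 dBFS.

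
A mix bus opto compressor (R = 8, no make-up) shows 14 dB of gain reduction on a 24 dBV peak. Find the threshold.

8 dBV

Gain reduction = 24 − 10 = 14 dB; output overshoot = GR / (R − 1) = 14 / 7 = 2 dB.
Threshold = output − output overshoot = 10 − 2 = 8 dBV.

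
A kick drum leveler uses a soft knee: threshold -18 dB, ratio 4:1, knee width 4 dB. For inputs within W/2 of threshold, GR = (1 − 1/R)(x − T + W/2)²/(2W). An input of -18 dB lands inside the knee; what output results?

x − T + W/2 = -18 − (-18) + 2 = 2.
GR = (1 − 1/4) × 2² / 8 = 0.75 × 4 / 8 = 0.375 dB.
Output = -18 − 0.375 = -18.375 dB.

-18.375 dB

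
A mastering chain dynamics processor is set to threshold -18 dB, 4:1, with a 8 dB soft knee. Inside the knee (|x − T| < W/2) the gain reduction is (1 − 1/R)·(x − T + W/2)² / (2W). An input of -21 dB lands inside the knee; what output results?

x − T + W/2 = -21 − (-18) + 4 = 1.
GR = (1 − 1/4) × 1² / 16 = 0.75 × 1 / 16 = 0.046875 dB.
Output = -21 − 0.046875 = -21.046875 dB.

-21.046875 dB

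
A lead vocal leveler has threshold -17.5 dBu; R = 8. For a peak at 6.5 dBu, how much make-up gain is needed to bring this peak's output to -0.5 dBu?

14 dB

The peak compresses to -17.5 + 24/8 = -14.5 dBu.
To reach -0.5 dBu requires -0.5 − (-14.5) = 14 dB of make-up.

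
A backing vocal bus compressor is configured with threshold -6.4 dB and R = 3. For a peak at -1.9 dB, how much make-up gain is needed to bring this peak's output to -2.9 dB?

Without make-up, output = threshold + overshoot/3 = -6.4 + 1.5 = -4.9 dB.
Gap to target: 2 dB.

2 dB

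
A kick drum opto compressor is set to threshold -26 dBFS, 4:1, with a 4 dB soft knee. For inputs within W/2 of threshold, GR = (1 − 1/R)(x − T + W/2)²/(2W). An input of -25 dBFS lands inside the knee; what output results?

x − T + W/2 = -25 − (-26) + 2 = 3.
GR = (1 − 1/4) × 3² / 8 = 0.75 × 9 / 8 = 0.84375 dB.
Output = -25 − 0.84375 = -25.84375 dBFS.

-25.84375 dBFS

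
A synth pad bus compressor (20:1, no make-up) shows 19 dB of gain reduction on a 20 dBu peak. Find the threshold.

Input is 20 dB above T (since output overshoot × R = input overshoot: (1 − T)·20 = 20 − T gives T = 0 dBu).
Check: 0 + (20 − 0)/20 = 0 + 1 = 1 dBu. ✓

0 dBu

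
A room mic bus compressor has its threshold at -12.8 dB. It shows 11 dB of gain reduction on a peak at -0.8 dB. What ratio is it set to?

12:1

Input overshoot = -0.8 − (-12.8) = 12 dB.
Output overshoot = 12 − 11 = 1 dB.
Ratio = input overshoot / output overshoot = 12 / 1 = 12.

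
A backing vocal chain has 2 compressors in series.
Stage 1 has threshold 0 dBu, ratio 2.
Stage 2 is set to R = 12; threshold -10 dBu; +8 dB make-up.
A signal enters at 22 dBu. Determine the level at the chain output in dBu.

Stage 1: 22 dB above 0 dBu, reduced 2:1 to 11 dB above → 11 dBu.
Stage 2: overshoot 21 dB → 21/12 = 1.75 dB → -8.25 dBu; +8 dB make-up → -0.25 dBu.

-0.25 dBu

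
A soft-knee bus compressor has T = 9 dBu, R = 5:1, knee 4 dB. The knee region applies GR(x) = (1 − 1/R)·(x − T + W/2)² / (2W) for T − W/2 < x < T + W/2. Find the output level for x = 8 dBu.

7.9 dBu

x − T + W/2 = 8 − 9 + 2 = 1.
GR = (1 − 1/5) × 1² / 8 = 0.8 × 1 / 8 = 0.1 dB.
Output = 8 − 0.1 = 7.9 dBu.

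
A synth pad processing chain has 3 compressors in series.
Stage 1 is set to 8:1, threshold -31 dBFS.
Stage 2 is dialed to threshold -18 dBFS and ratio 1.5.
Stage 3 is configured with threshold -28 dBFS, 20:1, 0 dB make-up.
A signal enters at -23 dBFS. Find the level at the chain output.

-30 dBFS

Stage 1: 8 dB above -31 dBFS, reduced 8:1 to 1 dB above → -30 dBFS.
Stage 2: below threshold (-30 ≤ -18); passes unchanged; output -30 dBFS.
Stage 3: -30 dBFS ≤ -28 dBFS, so stage 3 doesn't engage; output -30 dBFS.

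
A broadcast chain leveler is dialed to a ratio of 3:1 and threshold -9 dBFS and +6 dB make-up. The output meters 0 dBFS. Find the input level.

Stripping the +6 dB make-up gives -6 dBFS at the gain stage.
The compressed level sits -6 − (-9) = 3 dB over threshold.
Input overshoot = R × output overshoot = 9 dB → input = -9 + 9 = 0 dBFS.

0 dBFS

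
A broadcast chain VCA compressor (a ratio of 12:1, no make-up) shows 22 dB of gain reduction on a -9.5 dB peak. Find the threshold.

-33.5 dB

Let T be the threshold. Output overshoot = (input overshoot)/R, so -31.5 − T = (-9.5 − T)/12.
12·(-31.5 − T) = -9.5 − T → 11·T = -378 − (-9.5) = -368.5.
T = -368.5/11 = -33.5 dB.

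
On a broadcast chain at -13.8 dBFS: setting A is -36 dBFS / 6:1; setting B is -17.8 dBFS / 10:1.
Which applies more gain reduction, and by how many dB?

A, by 14.9 dB

A: overshoot 22.2 dB → output overshoot 3.7 dB → GR 18.5 dB.
B: overshoot 4 dB → output overshoot 0.4 dB → GR 3.6 dB.
Difference: 14.9 dB in favour of A.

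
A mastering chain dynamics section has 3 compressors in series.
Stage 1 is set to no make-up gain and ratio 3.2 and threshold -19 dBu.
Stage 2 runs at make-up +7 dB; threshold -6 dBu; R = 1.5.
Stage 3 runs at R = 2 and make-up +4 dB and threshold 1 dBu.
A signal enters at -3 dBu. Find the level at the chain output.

Stage 1: 16 dB above -19 dBu, reduced 3.2:1 to 5 dB above → -14 dBu.
Stage 2: -14 dBu is at or below the -6 dBu threshold — no compression; make-up brings it to -7 dBu.
Stage 3: below threshold (-7 ≤ 1); passes unchanged; make-up brings it to -3 dBu.

-3 dBu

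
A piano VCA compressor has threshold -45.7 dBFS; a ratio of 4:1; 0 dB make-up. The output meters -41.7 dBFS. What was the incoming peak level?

-29.7 dBFS

That's 4 dB above the -45.7 dBFS threshold.
Input overshoot = R × output overshoot = 16 dB → input = -45.7 + 16 = -29.7 dBFS.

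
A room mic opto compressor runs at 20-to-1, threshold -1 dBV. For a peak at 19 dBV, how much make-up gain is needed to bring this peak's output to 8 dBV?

8 dB

Without make-up, output = threshold + overshoot/20 = -1 + 1 = 0 dBV.
Gap to target: 8 dB.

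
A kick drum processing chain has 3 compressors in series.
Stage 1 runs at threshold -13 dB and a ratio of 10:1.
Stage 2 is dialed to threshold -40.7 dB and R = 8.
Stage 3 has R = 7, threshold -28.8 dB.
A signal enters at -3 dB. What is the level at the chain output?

-37.1125 dB

Stage 1: overshoot 10 dB → 10/10 = 1 dB → -12 dB.
Stage 2: 28.7 dB above -40.7 dB, reduced 8:1 to 3.5875 dB above → -37.1125 dB.
Stage 3: below threshold (-37.1125 ≤ -28.8); passes unchanged; output -37.1125 dB.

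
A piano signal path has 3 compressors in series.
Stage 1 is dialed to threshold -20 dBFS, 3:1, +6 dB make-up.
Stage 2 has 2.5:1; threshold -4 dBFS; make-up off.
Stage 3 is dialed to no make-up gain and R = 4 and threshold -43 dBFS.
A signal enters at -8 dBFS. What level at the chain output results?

Stage 1: overshoot 12 dB → 12/3 = 4 dB → -16 dBFS; +6 dB make-up → -10 dBFS.
Stage 2: -10 dBFS is at or below the -4 dBFS threshold — no compression; output -10 dBFS.
Stage 3: 33 dB above -43 dBFS, reduced 4:1 to 8.25 dB above → -34.75 dBFS.

-34.75 dBFS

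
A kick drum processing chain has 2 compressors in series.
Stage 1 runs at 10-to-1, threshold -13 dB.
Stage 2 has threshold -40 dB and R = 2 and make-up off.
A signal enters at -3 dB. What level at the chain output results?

Stage 1: overshoot 10 dB → 10/10 = 1 dB → -12 dB.
Stage 2: -12 dB is 28 dB over -40 dB; at 2:1 that becomes 14 dB over, giving -26 dB.

-26 dB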